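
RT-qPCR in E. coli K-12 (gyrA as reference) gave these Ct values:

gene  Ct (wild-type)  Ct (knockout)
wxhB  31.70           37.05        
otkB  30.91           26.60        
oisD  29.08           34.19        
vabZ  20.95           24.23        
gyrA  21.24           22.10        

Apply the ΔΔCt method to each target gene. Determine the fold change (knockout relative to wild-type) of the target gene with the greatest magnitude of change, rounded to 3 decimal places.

36.002

wxhB: ΔΔCt = (37.05−22.10) − (31.70−21.24) = 14.95 − 10.46 = 4.49; fold change = 2^-4.49 = 0.045
otkB: ΔΔCt = (26.60−22.10) − (30.91−21.24) = 4.50 − 9.67 = -5.17; fold change = 2^5.17 = 36.002
oisD: ΔΔCt = (34.19−22.10) − (29.08−21.24) = 12.09 − 7.84 = 4.25; fold change = 2^-4.25 = 0.053
vabZ: ΔΔCt = (24.23−22.10) − (20.95−21.24) = 2.13 − (-0.29) = 2.42; fold change = 2^-2.42 = 0.187
otkB has the largest |ΔΔCt| = 5.17.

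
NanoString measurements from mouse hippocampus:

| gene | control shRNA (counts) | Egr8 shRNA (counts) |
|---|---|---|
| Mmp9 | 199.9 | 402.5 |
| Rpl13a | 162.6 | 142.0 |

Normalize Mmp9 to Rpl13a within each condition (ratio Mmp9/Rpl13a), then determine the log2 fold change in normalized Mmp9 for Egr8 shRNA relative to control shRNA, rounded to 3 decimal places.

Mmp9/Rpl13a (control shRNA) = 199.9 / 162.6 = 1.2294
Mmp9/Rpl13a (Egr8 shRNA) = 402.5 / 142.0 = 2.8345
Fold change = 2.8345 / 1.2294 = 2.3056
log2(2.3056) = 1.2051

1.205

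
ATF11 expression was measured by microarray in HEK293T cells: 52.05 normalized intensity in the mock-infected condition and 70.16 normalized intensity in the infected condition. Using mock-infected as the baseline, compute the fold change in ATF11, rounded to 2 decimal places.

Fold change = 70.16 / 52.05 = 1.348
ATF11 is upregulated.

1.35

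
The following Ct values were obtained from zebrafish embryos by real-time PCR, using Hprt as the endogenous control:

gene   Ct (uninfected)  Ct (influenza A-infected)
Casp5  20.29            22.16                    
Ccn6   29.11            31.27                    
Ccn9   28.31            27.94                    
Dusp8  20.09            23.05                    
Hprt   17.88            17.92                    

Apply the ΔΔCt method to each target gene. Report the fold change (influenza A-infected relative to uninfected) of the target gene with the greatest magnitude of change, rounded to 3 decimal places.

0.132

Casp5: ΔΔCt = (22.16−17.92) − (20.29−17.88) = 4.24 − 2.41 = 1.83; fold change = 2^-1.83 = 0.281
Ccn6: ΔΔCt = (31.27−17.92) − (29.11−17.88) = 13.35 − 11.23 = 2.12; fold change = 2^-2.12 = 0.230
Ccn9: ΔΔCt = (27.94−17.92) − (28.31−17.88) = 10.02 − 10.43 = -0.41; fold change = 2^0.41 = 1.329
Dusp8: ΔΔCt = (23.05−17.92) − (20.09−17.88) = 5.13 − 2.21 = 2.92; fold change = 2^-2.92 = 0.132
Dusp8 has the largest |ΔΔCt| = 2.92.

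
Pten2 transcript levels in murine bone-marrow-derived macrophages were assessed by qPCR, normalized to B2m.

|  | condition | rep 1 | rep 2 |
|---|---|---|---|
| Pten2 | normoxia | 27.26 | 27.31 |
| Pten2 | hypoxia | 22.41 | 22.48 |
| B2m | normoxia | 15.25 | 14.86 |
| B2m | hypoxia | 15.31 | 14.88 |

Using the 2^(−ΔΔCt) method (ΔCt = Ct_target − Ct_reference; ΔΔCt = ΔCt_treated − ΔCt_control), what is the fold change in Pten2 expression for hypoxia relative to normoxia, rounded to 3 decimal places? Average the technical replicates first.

Mean Ct: Pten2 normoxia 27.285; Pten2 hypoxia 22.445; B2m normoxia 15.055; B2m hypoxia 15.095
ΔCt(normoxia) = 27.285 − 15.055 = 12.230
ΔCt(hypoxia) = 22.445 − 15.095 = 7.350
ΔΔCt = 7.350 − 12.230 = -4.880
Fold change = 2^(−(-4.880)) = 2^4.880 = 29.4460

29.446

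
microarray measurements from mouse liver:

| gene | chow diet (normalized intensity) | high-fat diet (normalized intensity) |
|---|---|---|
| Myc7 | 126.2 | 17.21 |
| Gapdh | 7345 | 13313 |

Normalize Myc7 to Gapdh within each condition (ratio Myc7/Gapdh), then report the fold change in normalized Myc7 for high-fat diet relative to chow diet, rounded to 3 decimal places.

0.075

Myc7/Gapdh (chow diet) = 126.2 / 7345 = 0.017182
Myc7/Gapdh (high-fat diet) = 17.21 / 13313 = 0.0012927
Fold change = 0.0012927 / 0.017182 = 0.0752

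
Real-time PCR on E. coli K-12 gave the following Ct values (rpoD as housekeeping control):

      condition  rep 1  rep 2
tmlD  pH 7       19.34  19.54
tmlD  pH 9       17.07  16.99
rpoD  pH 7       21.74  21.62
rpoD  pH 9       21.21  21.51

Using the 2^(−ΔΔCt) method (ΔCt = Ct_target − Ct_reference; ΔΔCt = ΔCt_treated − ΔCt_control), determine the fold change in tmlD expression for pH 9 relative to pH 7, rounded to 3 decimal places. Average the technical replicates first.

4.257

Mean Ct: tmlD pH 7 19.440; tmlD pH 9 17.030; rpoD pH 7 21.680; rpoD pH 9 21.360
ΔCt(pH 7) = 19.440 − 21.680 = -2.240
ΔCt(pH 9) = 17.030 − 21.360 = -4.330
ΔΔCt = -4.330 − (-2.240) = -2.090
Fold change = 2^(−(-2.090)) = 2^2.090 = 4.2575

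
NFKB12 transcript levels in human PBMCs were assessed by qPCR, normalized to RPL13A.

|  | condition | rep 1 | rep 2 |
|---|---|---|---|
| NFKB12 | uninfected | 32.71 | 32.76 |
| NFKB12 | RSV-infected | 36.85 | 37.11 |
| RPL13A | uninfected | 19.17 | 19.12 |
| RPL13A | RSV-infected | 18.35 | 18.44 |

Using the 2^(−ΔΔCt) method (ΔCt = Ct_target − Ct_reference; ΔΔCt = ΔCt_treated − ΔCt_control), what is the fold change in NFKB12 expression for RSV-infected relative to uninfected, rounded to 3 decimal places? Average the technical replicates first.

0.031

Mean Ct: NFKB12 uninfected 32.735; NFKB12 RSV-infected 36.980; RPL13A uninfected 19.145; RPL13A RSV-infected 18.395
ΔCt(uninfected) = 32.735 − 19.145 = 13.590
ΔCt(RSV-infected) = 36.980 − 18.395 = 18.585
ΔΔCt = 18.585 − 13.590 = 4.995
Fold change = 2^(−4.995) = 0.0314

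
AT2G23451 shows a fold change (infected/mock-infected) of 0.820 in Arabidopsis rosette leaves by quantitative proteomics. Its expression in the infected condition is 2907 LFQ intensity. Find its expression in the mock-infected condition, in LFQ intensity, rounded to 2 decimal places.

3545.12

mock-infected expression = 2907 / 0.820 = 3545.12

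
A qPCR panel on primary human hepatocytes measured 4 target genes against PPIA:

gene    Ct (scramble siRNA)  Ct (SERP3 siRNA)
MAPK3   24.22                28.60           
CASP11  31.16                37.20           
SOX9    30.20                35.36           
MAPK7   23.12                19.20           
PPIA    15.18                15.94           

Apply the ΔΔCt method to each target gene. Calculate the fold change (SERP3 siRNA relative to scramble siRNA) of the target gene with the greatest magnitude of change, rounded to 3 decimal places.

MAPK3: ΔΔCt = (28.60−15.94) − (24.22−15.18) = 12.66 − 9.04 = 3.62; fold change = 2^-3.62 = 0.081
CASP11: ΔΔCt = (37.20−15.94) − (31.16−15.18) = 21.26 − 15.98 = 5.28; fold change = 2^-5.28 = 0.026
SOX9: ΔΔCt = (35.36−15.94) − (30.20−15.18) = 19.42 − 15.02 = 4.40; fold change = 2^-4.40 = 0.047
MAPK7: ΔΔCt = (19.20−15.94) − (23.12−15.18) = 3.26 − 7.94 = -4.68; fold change = 2^4.68 = 25.634
CASP11 has the largest |ΔΔCt| = 5.28.

0.026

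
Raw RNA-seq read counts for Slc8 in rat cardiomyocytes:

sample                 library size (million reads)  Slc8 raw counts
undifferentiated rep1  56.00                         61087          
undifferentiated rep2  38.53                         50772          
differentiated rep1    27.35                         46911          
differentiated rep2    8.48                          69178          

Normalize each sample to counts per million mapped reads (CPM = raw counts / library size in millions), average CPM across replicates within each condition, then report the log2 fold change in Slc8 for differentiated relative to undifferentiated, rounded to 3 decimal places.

2.035

CPM(undifferentiated rep1) = 61087 / 56.00 = 1090.8393
CPM(undifferentiated rep2) = 50772 / 38.53 = 1317.7264
CPM(differentiated rep1) = 46911 / 27.35 = 1715.2102
CPM(differentiated rep2) = 69178 / 8.48 = 8157.7830
mean CPM(undifferentiated) = 1204.2829; mean CPM(differentiated) = 4936.4966
Fold change = 4936.4966 / 1204.2829 = 4.09912
log2(4.09912) = 2.0353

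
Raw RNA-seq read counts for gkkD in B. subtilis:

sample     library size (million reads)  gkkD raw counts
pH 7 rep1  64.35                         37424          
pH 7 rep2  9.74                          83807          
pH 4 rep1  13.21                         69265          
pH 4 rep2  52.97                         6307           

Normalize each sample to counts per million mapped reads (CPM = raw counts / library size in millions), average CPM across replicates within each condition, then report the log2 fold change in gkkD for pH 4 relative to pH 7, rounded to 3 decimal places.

-0.777

CPM(pH 7 rep1) = 37424 / 64.35 = 581.5695
CPM(pH 7 rep2) = 83807 / 9.74 = 8604.4148
CPM(pH 4 rep1) = 69265 / 13.21 = 5243.3762
CPM(pH 4 rep2) = 6307 / 52.97 = 119.0674
mean CPM(pH 7) = 4592.9922; mean CPM(pH 4) = 2681.2218
Fold change = 2681.2218 / 4592.9922 = 0.58376
log2(0.58376) = -0.7765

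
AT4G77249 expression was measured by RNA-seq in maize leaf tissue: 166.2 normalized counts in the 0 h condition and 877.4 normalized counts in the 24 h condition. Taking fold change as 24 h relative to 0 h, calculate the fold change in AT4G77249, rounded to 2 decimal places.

Fold change = 877.4 / 166.2 = 5.279
AT4G77249 is upregulated.

5.28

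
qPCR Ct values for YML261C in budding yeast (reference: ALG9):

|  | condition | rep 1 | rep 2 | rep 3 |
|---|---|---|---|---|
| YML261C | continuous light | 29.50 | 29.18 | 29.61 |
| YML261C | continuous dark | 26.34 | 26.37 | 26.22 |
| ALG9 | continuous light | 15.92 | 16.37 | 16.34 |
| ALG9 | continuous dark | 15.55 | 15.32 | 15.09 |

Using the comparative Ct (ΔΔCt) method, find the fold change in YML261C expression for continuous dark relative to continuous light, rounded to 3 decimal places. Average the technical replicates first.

4.691

Mean Ct: YML261C continuous light 29.430; YML261C continuous dark 26.310; ALG9 continuous light 16.210; ALG9 continuous dark 15.320
ΔCt(continuous light) = 29.430 − 16.210 = 13.220
ΔCt(continuous dark) = 26.310 − 15.320 = 10.990
ΔΔCt = 10.990 − 13.220 = -2.230
Fold change = 2^(−(-2.230)) = 2^2.230 = 4.6913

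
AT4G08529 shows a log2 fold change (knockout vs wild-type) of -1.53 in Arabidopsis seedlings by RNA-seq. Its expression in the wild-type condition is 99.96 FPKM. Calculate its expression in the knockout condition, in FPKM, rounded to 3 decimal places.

34.614

Fold change = 2^(-1.53) = 0.3463
knockout expression = 99.96 × 0.3463 = 34.614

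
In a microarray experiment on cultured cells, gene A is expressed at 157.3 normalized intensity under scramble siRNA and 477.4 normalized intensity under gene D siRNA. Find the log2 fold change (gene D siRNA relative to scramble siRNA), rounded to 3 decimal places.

Fold change = 477.4 / 157.3 = 3.0350
log2(3.0350) = 1.6017

1.602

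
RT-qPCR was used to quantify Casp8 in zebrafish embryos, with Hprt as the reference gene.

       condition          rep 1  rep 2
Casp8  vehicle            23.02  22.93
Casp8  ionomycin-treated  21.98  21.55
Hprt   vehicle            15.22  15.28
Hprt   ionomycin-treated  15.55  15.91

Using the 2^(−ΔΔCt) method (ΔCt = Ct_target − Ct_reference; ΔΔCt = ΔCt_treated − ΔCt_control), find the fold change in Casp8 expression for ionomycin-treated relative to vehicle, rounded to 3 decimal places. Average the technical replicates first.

Mean Ct: Casp8 vehicle 22.975; Casp8 ionomycin-treated 21.765; Hprt vehicle 15.250; Hprt ionomycin-treated 15.730
ΔCt(vehicle) = 22.975 − 15.250 = 7.725
ΔCt(ionomycin-treated) = 21.765 − 15.730 = 6.035
ΔΔCt = 6.035 − 7.725 = -1.690
Fold change = 2^(−(-1.690)) = 2^1.690 = 3.2266

3.227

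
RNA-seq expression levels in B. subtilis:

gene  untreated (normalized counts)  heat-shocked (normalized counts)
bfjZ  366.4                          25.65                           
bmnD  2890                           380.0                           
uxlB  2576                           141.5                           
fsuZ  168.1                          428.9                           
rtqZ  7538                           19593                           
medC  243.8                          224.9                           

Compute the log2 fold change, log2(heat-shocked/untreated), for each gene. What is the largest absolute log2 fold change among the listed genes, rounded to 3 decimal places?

4.186

log2(25.65/366.4) = -3.836  (bfjZ)
log2(380.0/2890) = -2.927  (bmnD)
log2(141.5/2576) = -4.186  (uxlB)
log2(428.9/168.1) = 1.351  (fsuZ)
log2(19593/7538) = 1.378  (rtqZ)
log2(224.9/243.8) = -0.116  (medC)
The largest magnitude belongs to uxlB.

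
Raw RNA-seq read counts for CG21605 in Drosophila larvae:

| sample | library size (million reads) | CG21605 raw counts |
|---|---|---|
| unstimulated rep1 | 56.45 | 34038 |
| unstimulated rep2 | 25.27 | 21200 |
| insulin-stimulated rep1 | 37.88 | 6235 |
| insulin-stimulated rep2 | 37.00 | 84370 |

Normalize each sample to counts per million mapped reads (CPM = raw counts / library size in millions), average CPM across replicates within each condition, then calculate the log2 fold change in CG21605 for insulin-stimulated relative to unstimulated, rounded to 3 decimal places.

CPM(unstimulated rep1) = 34038 / 56.45 = 602.9761
CPM(unstimulated rep2) = 21200 / 25.27 = 838.9395
CPM(insulin-stimulated rep1) = 6235 / 37.88 = 164.5987
CPM(insulin-stimulated rep2) = 84370 / 37.00 = 2280.2703
mean CPM(unstimulated) = 720.9578; mean CPM(insulin-stimulated) = 1222.4345
Fold change = 1222.4345 / 720.9578 = 1.69557
log2(1.69557) = 0.7618

0.762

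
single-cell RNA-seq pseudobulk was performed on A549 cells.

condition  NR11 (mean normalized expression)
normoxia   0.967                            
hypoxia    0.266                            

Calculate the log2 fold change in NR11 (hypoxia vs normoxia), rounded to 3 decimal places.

-1.862

Fold change = 0.266 / 0.967 = 0.2751
log2(0.2751) = -1.8621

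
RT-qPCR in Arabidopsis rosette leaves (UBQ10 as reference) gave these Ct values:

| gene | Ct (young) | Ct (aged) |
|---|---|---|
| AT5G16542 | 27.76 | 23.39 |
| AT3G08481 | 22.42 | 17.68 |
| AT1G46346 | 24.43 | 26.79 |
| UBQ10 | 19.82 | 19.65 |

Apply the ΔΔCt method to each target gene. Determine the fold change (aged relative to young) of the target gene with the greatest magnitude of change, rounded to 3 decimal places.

23.752

AT5G16542: ΔΔCt = (23.39−19.65) − (27.76−19.82) = 3.74 − 7.94 = -4.20; fold change = 2^4.20 = 18.379
AT3G08481: ΔΔCt = (17.68−19.65) − (22.42−19.82) = -1.97 − 2.60 = -4.57; fold change = 2^4.57 = 23.752
AT1G46346: ΔΔCt = (26.79−19.65) − (24.43−19.82) = 7.14 − 4.61 = 2.53; fold change = 2^-2.53 = 0.173
AT3G08481 has the largest |ΔΔCt| = 4.57.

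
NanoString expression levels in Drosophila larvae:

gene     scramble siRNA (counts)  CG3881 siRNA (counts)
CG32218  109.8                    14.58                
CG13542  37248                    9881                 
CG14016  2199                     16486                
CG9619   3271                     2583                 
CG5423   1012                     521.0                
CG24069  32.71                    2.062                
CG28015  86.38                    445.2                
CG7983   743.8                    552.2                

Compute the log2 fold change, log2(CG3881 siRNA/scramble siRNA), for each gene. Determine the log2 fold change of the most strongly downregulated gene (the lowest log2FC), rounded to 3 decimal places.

-3.988

log2(14.58/109.8) = -2.913  (CG32218)
log2(9881/37248) = -1.914  (CG13542)
log2(16486/2199) = 2.906  (CG14016)
log2(2583/3271) = -0.341  (CG9619)
log2(521.0/1012) = -0.958  (CG5423)
log2(2.062/32.71) = -3.988  (CG24069)
log2(445.2/86.38) = 2.366  (CG28015)
log2(552.2/743.8) = -0.430  (CG7983)
CG24069 is most strongly downregulated.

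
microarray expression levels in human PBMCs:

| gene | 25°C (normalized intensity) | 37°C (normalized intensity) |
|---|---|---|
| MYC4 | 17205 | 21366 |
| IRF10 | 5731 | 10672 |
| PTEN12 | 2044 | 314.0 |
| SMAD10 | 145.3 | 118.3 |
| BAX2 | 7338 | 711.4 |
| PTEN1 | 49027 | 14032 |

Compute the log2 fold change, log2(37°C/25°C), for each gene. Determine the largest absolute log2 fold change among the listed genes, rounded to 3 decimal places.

3.367

log2(21366/17205) = 0.312  (MYC4)
log2(10672/5731) = 0.897  (IRF10)
log2(314.0/2044) = -2.703  (PTEN12)
log2(118.3/145.3) = -0.297  (SMAD10)
log2(711.4/7338) = -3.367  (BAX2)
log2(14032/49027) = -1.805  (PTEN1)
The largest magnitude belongs to BAX2.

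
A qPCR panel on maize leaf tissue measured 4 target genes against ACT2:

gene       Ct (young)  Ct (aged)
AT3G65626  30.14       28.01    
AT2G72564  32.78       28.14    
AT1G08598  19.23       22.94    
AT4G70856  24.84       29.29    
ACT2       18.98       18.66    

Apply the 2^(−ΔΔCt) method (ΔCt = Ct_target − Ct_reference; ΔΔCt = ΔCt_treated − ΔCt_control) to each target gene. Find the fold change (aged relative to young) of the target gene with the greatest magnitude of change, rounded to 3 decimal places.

AT3G65626: ΔΔCt = (28.01−18.66) − (30.14−18.98) = 9.35 − 11.16 = -1.81; fold change = 2^1.81 = 3.506
AT2G72564: ΔΔCt = (28.14−18.66) − (32.78−18.98) = 9.48 − 13.80 = -4.32; fold change = 2^4.32 = 19.973
AT1G08598: ΔΔCt = (22.94−18.66) − (19.23−18.98) = 4.28 − 0.25 = 4.03; fold change = 2^-4.03 = 0.061
AT4G70856: ΔΔCt = (29.29−18.66) − (24.84−18.98) = 10.63 − 5.86 = 4.77; fold change = 2^-4.77 = 0.037
AT4G70856 has the largest |ΔΔCt| = 4.77.

0.037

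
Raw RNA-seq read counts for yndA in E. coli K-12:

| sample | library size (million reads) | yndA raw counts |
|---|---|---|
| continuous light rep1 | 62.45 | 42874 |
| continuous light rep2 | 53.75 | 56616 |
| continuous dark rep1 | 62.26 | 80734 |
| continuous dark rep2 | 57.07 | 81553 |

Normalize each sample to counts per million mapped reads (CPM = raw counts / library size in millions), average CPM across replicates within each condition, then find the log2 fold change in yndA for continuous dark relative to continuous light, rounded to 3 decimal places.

CPM(continuous light rep1) = 42874 / 62.45 = 686.5332
CPM(continuous light rep2) = 56616 / 53.75 = 1053.3209
CPM(continuous dark rep1) = 80734 / 62.26 = 1296.7234
CPM(continuous dark rep2) = 81553 / 57.07 = 1428.9995
mean CPM(continuous light) = 869.9271; mean CPM(continuous dark) = 1362.8614
Fold change = 1362.8614 / 869.9271 = 1.56664
log2(1.56664) = 0.6477

0.648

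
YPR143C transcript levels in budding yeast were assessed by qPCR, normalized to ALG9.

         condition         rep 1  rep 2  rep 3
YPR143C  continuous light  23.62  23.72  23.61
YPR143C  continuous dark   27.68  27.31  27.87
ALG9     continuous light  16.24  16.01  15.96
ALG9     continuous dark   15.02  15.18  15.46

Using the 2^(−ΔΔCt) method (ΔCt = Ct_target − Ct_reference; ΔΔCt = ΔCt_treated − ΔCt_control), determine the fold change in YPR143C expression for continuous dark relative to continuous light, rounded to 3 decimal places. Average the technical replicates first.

Mean Ct: YPR143C continuous light 23.650; YPR143C continuous dark 27.620; ALG9 continuous light 16.070; ALG9 continuous dark 15.220
ΔCt(continuous light) = 23.650 − 16.070 = 7.580
ΔCt(continuous dark) = 27.620 − 15.220 = 12.400
ΔΔCt = 12.400 − 7.580 = 4.820
Fold change = 2^(−4.820) = 0.0354

0.035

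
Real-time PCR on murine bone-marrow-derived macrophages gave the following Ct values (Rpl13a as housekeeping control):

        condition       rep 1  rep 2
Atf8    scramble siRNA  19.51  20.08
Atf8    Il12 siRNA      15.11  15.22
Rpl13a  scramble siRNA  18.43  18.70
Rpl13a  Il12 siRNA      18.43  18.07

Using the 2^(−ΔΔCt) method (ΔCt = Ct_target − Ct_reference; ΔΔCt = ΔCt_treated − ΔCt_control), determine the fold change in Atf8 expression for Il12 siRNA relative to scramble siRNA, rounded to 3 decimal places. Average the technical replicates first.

19.904

Mean Ct: Atf8 scramble siRNA 19.795; Atf8 Il12 siRNA 15.165; Rpl13a scramble siRNA 18.565; Rpl13a Il12 siRNA 18.250
ΔCt(scramble siRNA) = 19.795 − 18.565 = 1.230
ΔCt(Il12 siRNA) = 15.165 − 18.250 = -3.085
ΔΔCt = -3.085 − 1.230 = -4.315
Fold change = 2^(−(-4.315)) = 2^4.315 = 19.9042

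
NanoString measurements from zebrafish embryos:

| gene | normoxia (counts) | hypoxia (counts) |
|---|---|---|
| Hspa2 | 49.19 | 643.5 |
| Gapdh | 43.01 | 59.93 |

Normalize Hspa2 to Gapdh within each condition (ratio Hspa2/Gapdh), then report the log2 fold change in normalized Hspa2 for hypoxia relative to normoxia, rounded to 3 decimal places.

3.231

Hspa2/Gapdh (normoxia) = 49.19 / 43.01 = 1.1437
Hspa2/Gapdh (hypoxia) = 643.5 / 59.93 = 10.738
Fold change = 10.738 / 1.1437 = 9.3885
log2(9.3885) = 3.2309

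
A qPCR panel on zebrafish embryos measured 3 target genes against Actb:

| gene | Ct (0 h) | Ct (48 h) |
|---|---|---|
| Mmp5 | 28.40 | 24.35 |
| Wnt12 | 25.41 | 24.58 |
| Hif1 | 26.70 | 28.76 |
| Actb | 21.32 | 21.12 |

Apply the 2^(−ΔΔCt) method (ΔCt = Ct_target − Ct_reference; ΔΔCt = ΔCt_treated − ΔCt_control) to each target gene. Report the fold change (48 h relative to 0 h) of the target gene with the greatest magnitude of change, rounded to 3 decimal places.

Mmp5: ΔΔCt = (24.35−21.12) − (28.40−21.32) = 3.23 − 7.08 = -3.85; fold change = 2^3.85 = 14.420
Wnt12: ΔΔCt = (24.58−21.12) − (25.41−21.32) = 3.46 − 4.09 = -0.63; fold change = 2^0.63 = 1.548
Hif1: ΔΔCt = (28.76−21.12) − (26.70−21.32) = 7.64 − 5.38 = 2.26; fold change = 2^-2.26 = 0.209
Mmp5 has the largest |ΔΔCt| = 3.85.

14.420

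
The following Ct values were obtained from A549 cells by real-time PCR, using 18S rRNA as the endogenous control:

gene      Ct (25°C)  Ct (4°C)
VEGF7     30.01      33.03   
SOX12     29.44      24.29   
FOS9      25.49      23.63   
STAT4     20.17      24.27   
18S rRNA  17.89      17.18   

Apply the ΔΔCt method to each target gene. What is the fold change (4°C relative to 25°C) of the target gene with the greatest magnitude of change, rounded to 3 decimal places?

VEGF7: ΔΔCt = (33.03−17.18) − (30.01−17.89) = 15.85 − 12.12 = 3.73; fold change = 2^-3.73 = 0.075
SOX12: ΔΔCt = (24.29−17.18) − (29.44−17.89) = 7.11 − 11.55 = -4.44; fold change = 2^4.44 = 21.706
FOS9: ΔΔCt = (23.63−17.18) − (25.49−17.89) = 6.45 − 7.60 = -1.15; fold change = 2^1.15 = 2.219
STAT4: ΔΔCt = (24.27−17.18) − (20.17−17.89) = 7.09 − 2.28 = 4.81; fold change = 2^-4.81 = 0.036
STAT4 has the largest |ΔΔCt| = 4.81.

0.036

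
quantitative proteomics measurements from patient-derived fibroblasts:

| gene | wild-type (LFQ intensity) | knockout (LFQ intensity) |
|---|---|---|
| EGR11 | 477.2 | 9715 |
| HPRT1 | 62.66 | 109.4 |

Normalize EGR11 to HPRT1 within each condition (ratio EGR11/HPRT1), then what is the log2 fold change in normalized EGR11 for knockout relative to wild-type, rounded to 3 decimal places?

EGR11/HPRT1 (wild-type) = 477.2 / 62.66 = 7.6157
EGR11/HPRT1 (knockout) = 9715 / 109.4 = 88.803
Fold change = 88.803 / 7.6157 = 11.6605
log2(11.6605) = 3.5436

3.544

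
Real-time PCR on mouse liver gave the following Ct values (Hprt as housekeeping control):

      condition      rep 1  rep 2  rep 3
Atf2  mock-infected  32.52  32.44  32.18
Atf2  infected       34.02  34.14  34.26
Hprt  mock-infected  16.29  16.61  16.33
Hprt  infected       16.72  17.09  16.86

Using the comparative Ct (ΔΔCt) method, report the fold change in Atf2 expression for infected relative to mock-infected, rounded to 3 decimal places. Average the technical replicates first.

0.412

Mean Ct: Atf2 mock-infected 32.380; Atf2 infected 34.140; Hprt mock-infected 16.410; Hprt infected 16.890
ΔCt(mock-infected) = 32.380 − 16.410 = 15.970
ΔCt(infected) = 34.140 − 16.890 = 17.250
ΔΔCt = 17.250 − 15.970 = 1.280
Fold change = 2^(−1.280) = 0.4118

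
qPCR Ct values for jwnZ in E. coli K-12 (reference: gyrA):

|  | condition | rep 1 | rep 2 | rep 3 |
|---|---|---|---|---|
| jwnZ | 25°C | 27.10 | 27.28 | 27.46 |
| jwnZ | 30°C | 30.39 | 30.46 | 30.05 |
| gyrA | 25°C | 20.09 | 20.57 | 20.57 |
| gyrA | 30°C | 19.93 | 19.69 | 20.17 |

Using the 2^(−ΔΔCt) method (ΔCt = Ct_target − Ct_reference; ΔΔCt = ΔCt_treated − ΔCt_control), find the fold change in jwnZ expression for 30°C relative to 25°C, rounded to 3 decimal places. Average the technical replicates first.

Mean Ct: jwnZ 25°C 27.280; jwnZ 30°C 30.300; gyrA 25°C 20.410; gyrA 30°C 19.930
ΔCt(25°C) = 27.280 − 20.410 = 6.870
ΔCt(30°C) = 30.300 − 19.930 = 10.370
ΔΔCt = 10.370 − 6.870 = 3.500
Fold change = 2^(−3.500) = 0.0884

0.088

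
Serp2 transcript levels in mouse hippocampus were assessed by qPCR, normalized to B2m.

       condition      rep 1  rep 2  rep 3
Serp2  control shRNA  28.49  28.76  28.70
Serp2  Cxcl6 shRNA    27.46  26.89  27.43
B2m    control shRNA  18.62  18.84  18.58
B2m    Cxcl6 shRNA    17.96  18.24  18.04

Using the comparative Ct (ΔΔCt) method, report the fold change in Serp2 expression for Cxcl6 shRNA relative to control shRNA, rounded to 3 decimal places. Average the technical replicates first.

1.729

Mean Ct: Serp2 control shRNA 28.650; Serp2 Cxcl6 shRNA 27.260; B2m control shRNA 18.680; B2m Cxcl6 shRNA 18.080
ΔCt(control shRNA) = 28.650 − 18.680 = 9.970
ΔCt(Cxcl6 shRNA) = 27.260 − 18.080 = 9.180
ΔΔCt = 9.180 − 9.970 = -0.790
Fold change = 2^(−(-0.790)) = 2^0.790 = 1.7291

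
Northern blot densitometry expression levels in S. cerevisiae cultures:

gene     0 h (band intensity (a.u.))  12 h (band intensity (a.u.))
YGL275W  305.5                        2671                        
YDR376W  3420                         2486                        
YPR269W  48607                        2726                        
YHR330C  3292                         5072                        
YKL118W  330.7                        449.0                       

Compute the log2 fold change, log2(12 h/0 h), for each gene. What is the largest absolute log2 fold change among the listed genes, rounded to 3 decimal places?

4.156

log2(2671/305.5) = 3.128  (YGL275W)
log2(2486/3420) = -0.460  (YDR376W)
log2(2726/48607) = -4.156  (YPR269W)
log2(5072/3292) = 0.624  (YHR330C)
log2(449.0/330.7) = 0.441  (YKL118W)
The largest magnitude belongs to YPR269W.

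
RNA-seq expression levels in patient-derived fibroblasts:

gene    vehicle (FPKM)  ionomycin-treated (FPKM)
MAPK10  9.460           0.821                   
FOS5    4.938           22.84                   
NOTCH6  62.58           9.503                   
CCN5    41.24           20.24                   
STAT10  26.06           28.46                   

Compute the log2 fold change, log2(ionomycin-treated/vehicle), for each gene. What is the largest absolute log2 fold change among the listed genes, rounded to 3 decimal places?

3.526

log2(0.821/9.460) = -3.526  (MAPK10)
log2(22.84/4.938) = 2.210  (FOS5)
log2(9.503/62.58) = -2.719  (NOTCH6)
log2(20.24/41.24) = -1.027  (CCN5)
log2(28.46/26.06) = 0.127  (STAT10)
The largest magnitude belongs to MAPK10.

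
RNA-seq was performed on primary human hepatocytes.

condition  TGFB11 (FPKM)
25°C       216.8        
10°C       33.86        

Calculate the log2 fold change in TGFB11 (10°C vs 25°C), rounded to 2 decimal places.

Fold change = 33.86 / 216.8 = 0.1562
log2(0.1562) = -2.679

-2.68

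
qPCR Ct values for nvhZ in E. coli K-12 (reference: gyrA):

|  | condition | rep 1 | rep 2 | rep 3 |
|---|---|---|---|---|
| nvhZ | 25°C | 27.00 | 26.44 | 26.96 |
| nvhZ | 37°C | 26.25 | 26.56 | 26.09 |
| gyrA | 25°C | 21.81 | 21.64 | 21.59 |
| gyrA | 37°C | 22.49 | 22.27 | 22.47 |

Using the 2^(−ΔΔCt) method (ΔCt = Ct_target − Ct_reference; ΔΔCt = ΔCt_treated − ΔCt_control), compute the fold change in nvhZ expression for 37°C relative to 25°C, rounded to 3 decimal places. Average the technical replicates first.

Mean Ct: nvhZ 25°C 26.800; nvhZ 37°C 26.300; gyrA 25°C 21.680; gyrA 37°C 22.410
ΔCt(25°C) = 26.800 − 21.680 = 5.120
ΔCt(37°C) = 26.300 − 22.410 = 3.890
ΔΔCt = 3.890 − 5.120 = -1.230
Fold change = 2^(−(-1.230)) = 2^1.230 = 2.3457

2.346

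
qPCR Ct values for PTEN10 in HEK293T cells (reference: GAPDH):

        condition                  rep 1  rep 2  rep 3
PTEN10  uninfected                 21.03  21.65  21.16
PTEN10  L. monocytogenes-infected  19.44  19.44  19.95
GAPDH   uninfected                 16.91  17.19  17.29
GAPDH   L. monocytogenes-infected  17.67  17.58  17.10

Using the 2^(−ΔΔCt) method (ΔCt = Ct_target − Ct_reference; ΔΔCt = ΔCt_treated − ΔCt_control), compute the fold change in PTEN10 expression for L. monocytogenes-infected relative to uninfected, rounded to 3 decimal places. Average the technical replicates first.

3.972

Mean Ct: PTEN10 uninfected 21.280; PTEN10 L. monocytogenes-infected 19.610; GAPDH uninfected 17.130; GAPDH L. monocytogenes-infected 17.450
ΔCt(uninfected) = 21.280 − 17.130 = 4.150
ΔCt(L. monocytogenes-infected) = 19.610 − 17.450 = 2.160
ΔΔCt = 2.160 − 4.150 = -1.990
Fold change = 2^(−(-1.990)) = 2^1.990 = 3.9724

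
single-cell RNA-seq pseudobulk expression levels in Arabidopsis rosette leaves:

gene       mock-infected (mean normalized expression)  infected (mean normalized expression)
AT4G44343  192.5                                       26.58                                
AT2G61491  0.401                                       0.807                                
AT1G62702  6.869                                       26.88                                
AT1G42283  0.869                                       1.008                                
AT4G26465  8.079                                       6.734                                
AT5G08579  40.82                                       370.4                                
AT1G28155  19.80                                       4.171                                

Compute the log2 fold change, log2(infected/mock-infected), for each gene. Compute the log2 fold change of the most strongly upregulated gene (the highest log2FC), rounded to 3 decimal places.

3.182

log2(26.58/192.5) = -2.856  (AT4G44343)
log2(0.807/0.401) = 1.009  (AT2G61491)
log2(26.88/6.869) = 1.968  (AT1G62702)
log2(1.008/0.869) = 0.214  (AT1G42283)
log2(6.734/8.079) = -0.263  (AT4G26465)
log2(370.4/40.82) = 3.182  (AT5G08579)
log2(4.171/19.80) = -2.247  (AT1G28155)
AT5G08579 is most strongly upregulated.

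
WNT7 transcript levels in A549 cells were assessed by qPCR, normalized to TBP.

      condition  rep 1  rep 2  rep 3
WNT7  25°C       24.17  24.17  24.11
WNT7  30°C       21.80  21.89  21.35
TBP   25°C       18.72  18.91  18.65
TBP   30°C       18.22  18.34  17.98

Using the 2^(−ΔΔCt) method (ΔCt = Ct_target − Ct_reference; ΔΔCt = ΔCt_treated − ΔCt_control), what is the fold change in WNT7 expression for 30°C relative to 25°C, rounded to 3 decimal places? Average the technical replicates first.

Mean Ct: WNT7 25°C 24.150; WNT7 30°C 21.680; TBP 25°C 18.760; TBP 30°C 18.180
ΔCt(25°C) = 24.150 − 18.760 = 5.390
ΔCt(30°C) = 21.680 − 18.180 = 3.500
ΔΔCt = 3.500 − 5.390 = -1.890
Fold change = 2^(−(-1.890)) = 2^1.890 = 3.7064

3.706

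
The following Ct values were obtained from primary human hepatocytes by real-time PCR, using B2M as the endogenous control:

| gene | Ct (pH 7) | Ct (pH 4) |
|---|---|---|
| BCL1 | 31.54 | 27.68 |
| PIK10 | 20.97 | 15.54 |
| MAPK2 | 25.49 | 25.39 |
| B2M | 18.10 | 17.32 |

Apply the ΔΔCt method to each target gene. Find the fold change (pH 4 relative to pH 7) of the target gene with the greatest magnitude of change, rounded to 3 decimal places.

25.107

BCL1: ΔΔCt = (27.68−17.32) − (31.54−18.10) = 10.36 − 13.44 = -3.08; fold change = 2^3.08 = 8.456
PIK10: ΔΔCt = (15.54−17.32) − (20.97−18.10) = -1.78 − 2.87 = -4.65; fold change = 2^4.65 = 25.107
MAPK2: ΔΔCt = (25.39−17.32) − (25.49−18.10) = 8.07 − 7.39 = 0.68; fold change = 2^-0.68 = 0.624
PIK10 has the largest |ΔΔCt| = 4.65.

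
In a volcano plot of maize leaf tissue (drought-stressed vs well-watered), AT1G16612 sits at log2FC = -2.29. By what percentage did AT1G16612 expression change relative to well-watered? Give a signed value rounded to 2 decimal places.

-79.55%

Fold change = 2^(-2.29) = 0.2045
Percent change = (FC − 1) × 100% = (0.2045 − 1) × 100 = -79.55%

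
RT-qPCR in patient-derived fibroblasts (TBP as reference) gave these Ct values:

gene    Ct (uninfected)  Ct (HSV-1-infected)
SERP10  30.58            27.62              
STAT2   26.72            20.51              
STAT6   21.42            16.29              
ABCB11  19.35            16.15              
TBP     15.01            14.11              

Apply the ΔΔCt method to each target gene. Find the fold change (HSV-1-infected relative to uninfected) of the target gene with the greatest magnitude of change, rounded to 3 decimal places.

SERP10: ΔΔCt = (27.62−14.11) − (30.58−15.01) = 13.51 − 15.57 = -2.06; fold change = 2^2.06 = 4.170
STAT2: ΔΔCt = (20.51−14.11) − (26.72−15.01) = 6.40 − 11.71 = -5.31; fold change = 2^5.31 = 39.671
STAT6: ΔΔCt = (16.29−14.11) − (21.42−15.01) = 2.18 − 6.41 = -4.23; fold change = 2^4.23 = 18.765
ABCB11: ΔΔCt = (16.15−14.11) − (19.35−15.01) = 2.04 − 4.34 = -2.30; fold change = 2^2.30 = 4.925
STAT2 has the largest |ΔΔCt| = 5.31.

39.671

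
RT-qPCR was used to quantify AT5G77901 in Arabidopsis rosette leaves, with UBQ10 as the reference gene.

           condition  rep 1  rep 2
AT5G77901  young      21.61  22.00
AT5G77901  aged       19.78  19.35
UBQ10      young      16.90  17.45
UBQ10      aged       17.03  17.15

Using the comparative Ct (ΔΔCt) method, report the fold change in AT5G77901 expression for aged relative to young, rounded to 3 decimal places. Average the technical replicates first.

Mean Ct: AT5G77901 young 21.805; AT5G77901 aged 19.565; UBQ10 young 17.175; UBQ10 aged 17.090
ΔCt(young) = 21.805 − 17.175 = 4.630
ΔCt(aged) = 19.565 − 17.090 = 2.475
ΔΔCt = 2.475 − 4.630 = -2.155
Fold change = 2^(−(-2.155)) = 2^2.155 = 4.4537

4.454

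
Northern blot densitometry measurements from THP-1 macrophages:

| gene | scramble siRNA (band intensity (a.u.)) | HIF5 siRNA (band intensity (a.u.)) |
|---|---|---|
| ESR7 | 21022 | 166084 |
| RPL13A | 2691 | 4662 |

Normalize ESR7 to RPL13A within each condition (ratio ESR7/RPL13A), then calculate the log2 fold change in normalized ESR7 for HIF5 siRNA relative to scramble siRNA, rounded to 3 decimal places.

2.189

ESR7/RPL13A (scramble siRNA) = 21022 / 2691 = 7.812
ESR7/RPL13A (HIF5 siRNA) = 166084 / 4662 = 35.625
Fold change = 35.625 / 7.812 = 4.5603
log2(4.5603) = 2.1891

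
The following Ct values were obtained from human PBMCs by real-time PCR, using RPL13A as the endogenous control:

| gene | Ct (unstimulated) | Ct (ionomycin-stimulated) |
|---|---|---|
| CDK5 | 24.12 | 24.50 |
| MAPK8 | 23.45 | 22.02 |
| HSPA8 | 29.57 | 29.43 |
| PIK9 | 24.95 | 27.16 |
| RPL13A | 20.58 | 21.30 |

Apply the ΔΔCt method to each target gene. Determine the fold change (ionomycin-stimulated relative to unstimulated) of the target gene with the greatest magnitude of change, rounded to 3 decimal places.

4.438

CDK5: ΔΔCt = (24.50−21.30) − (24.12−20.58) = 3.20 − 3.54 = -0.34; fold change = 2^0.34 = 1.266
MAPK8: ΔΔCt = (22.02−21.30) − (23.45−20.58) = 0.72 − 2.87 = -2.15; fold change = 2^2.15 = 4.438
HSPA8: ΔΔCt = (29.43−21.30) − (29.57−20.58) = 8.13 − 8.99 = -0.86; fold change = 2^0.86 = 1.815
PIK9: ΔΔCt = (27.16−21.30) − (24.95−20.58) = 5.86 − 4.37 = 1.49; fold change = 2^-1.49 = 0.356
MAPK8 has the largest |ΔΔCt| = 2.15.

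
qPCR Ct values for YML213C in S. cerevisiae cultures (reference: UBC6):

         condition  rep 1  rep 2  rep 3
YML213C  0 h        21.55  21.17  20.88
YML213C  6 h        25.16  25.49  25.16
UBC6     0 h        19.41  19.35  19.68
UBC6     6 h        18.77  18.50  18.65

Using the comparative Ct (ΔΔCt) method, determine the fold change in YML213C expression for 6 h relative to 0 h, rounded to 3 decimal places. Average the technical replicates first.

0.033

Mean Ct: YML213C 0 h 21.200; YML213C 6 h 25.270; UBC6 0 h 19.480; UBC6 6 h 18.640
ΔCt(0 h) = 21.200 − 19.480 = 1.720
ΔCt(6 h) = 25.270 − 18.640 = 6.630
ΔΔCt = 6.630 − 1.720 = 4.910
Fold change = 2^(−4.910) = 0.0333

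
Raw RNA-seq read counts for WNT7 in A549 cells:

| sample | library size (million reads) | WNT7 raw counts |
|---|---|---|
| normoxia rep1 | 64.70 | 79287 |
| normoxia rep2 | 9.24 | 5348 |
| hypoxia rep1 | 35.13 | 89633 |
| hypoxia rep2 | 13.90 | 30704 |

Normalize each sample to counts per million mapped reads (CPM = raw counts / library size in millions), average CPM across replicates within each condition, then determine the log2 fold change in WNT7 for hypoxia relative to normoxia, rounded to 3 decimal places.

1.400

CPM(normoxia rep1) = 79287 / 64.70 = 1225.4560
CPM(normoxia rep2) = 5348 / 9.24 = 578.7879
CPM(hypoxia rep1) = 89633 / 35.13 = 2551.4660
CPM(hypoxia rep2) = 30704 / 13.90 = 2208.9209
mean CPM(normoxia) = 902.1219; mean CPM(hypoxia) = 2380.1934
Fold change = 2380.1934 / 902.1219 = 2.63844
log2(2.63844) = 1.3997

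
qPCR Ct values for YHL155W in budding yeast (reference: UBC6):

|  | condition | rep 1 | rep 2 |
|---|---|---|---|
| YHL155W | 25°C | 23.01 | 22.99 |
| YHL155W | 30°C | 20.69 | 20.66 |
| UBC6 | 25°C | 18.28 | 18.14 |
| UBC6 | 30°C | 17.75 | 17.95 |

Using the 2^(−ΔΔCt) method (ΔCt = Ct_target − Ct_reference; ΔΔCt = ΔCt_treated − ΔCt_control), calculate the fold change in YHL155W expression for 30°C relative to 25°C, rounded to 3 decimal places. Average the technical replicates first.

Mean Ct: YHL155W 25°C 23.000; YHL155W 30°C 20.675; UBC6 25°C 18.210; UBC6 30°C 17.850
ΔCt(25°C) = 23.000 − 18.210 = 4.790
ΔCt(30°C) = 20.675 − 17.850 = 2.825
ΔΔCt = 2.825 − 4.790 = -1.965
Fold change = 2^(−(-1.965)) = 2^1.965 = 3.9041

3.904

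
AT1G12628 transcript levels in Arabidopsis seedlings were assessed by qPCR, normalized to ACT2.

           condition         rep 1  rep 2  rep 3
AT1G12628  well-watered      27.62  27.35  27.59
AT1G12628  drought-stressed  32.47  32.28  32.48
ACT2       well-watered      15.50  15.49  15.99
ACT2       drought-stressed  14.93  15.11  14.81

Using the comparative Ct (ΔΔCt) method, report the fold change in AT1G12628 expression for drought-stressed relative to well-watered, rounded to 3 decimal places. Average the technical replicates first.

Mean Ct: AT1G12628 well-watered 27.520; AT1G12628 drought-stressed 32.410; ACT2 well-watered 15.660; ACT2 drought-stressed 14.950
ΔCt(well-watered) = 27.520 − 15.660 = 11.860
ΔCt(drought-stressed) = 32.410 − 14.950 = 17.460
ΔΔCt = 17.460 − 11.860 = 5.600
Fold change = 2^(−5.600) = 0.0206

0.021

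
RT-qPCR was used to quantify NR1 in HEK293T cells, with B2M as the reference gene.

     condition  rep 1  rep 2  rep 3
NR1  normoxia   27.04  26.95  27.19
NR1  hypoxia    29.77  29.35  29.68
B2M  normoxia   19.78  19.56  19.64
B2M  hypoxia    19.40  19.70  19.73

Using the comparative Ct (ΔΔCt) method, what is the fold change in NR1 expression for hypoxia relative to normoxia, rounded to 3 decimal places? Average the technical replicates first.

0.166

Mean Ct: NR1 normoxia 27.060; NR1 hypoxia 29.600; B2M normoxia 19.660; B2M hypoxia 19.610
ΔCt(normoxia) = 27.060 − 19.660 = 7.400
ΔCt(hypoxia) = 29.600 − 19.610 = 9.990
ΔΔCt = 9.990 − 7.400 = 2.590
Fold change = 2^(−2.590) = 0.1661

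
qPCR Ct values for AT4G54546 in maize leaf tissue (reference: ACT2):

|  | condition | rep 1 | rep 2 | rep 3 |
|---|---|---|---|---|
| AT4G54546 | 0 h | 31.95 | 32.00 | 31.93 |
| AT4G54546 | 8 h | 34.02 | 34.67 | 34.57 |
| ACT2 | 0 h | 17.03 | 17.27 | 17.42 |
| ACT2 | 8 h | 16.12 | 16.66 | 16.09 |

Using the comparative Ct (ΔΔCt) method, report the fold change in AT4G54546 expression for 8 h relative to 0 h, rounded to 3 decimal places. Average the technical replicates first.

0.094

Mean Ct: AT4G54546 0 h 31.960; AT4G54546 8 h 34.420; ACT2 0 h 17.240; ACT2 8 h 16.290
ΔCt(0 h) = 31.960 − 17.240 = 14.720
ΔCt(8 h) = 34.420 − 16.290 = 18.130
ΔΔCt = 18.130 − 14.720 = 3.410
Fold change = 2^(−3.410) = 0.0941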